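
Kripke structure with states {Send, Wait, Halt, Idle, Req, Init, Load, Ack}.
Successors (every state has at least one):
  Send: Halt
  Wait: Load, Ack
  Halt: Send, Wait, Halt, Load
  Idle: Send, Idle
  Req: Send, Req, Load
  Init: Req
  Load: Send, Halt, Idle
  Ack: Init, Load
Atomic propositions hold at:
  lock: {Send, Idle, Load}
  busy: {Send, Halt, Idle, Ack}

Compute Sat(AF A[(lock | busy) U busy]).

Sat(lock | busy) = {Send, Halt, Idle, Load, Ack}
A[(lock | busy) U busy]: least fixpoint, start Z0 = Sat(busy) = {Send, Halt, Idle, Ack}, add states in Sat(lock | busy) with every successor in Z. Z1 = {Send, Halt, Idle, Load, Ack}; fixed.
Sat(A[(lock | busy) U busy]) = {Send, Halt, Idle, Load, Ack}
AF A[(lock | busy) U busy]: least fixpoint, start Z0 = {Send, Halt, Idle, Load, Ack}, add states with every successor in Z. Z1 = {Send, Wait, Halt, Idle, Load, Ack}; fixed.
Sat(AF A[(lock | busy) U busy]) = {Send, Wait, Halt, Idle, Load, Ack}

{Send, Wait, Halt, Idle, Load, Ack}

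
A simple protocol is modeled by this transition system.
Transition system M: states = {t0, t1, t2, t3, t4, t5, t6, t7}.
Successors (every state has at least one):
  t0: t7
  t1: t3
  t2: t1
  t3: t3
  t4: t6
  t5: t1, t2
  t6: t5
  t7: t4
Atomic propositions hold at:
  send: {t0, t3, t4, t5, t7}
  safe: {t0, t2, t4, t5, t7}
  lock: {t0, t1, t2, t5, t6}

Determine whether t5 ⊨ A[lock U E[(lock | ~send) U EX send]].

Sat(~send) = {t1, t2, t6}
Sat(lock | ~send) = {t0, t1, t2, t5, t6}
Sat(EX send) = {s : some successor in {t0, t3, t4, t5, t7}} = {t0, t1, t3, t6, t7}
E[(lock | ~send) U EX send]: least fixpoint, start Z0 = Sat(EX send) = {t0, t1, t3, t6, t7}, add states in Sat(lock | ~send) with some successor in Z. Z1 = {t0, t1, t2, t3, t5, t6, t7}; fixed.
Sat(E[(lock | ~send) U EX send]) = {t0, t1, t2, t3, t5, t6, t7}
A[lock U E[(lock | ~send) U EX send]]: least fixpoint, start Z0 = Sat(E[(lock | ~send) U EX send]) = {t0, t1, t2, t3, t5, t6, t7}, add states in Sat(lock) with every successor in Z. Already a fixed point.
Sat(A[lock U E[(lock | ~send) U EX send]]) = {t0, t1, t2, t3, t5, t6, t7}
t5 ∈ Sat(A[lock U E[(lock | ~send) U EX send]]) = {t0, t1, t2, t3, t5, t6, t7}, so the formula holds at t5.

Yes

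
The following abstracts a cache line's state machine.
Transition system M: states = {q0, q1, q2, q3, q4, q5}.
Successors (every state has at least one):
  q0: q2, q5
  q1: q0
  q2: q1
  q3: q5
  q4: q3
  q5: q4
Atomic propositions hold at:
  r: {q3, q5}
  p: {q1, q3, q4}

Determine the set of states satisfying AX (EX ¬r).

{q0, q1, q2, q3}

Sat(¬r) = {q0, q1, q2, q4}
Sat(EX ¬r) = {s : some successor in {q0, q1, q2, q4}} = {q0, q1, q2, q5}
Sat(AX (EX ¬r)) = {s : every successor in {q0, q1, q2, q5}} = {q0, q1, q2, q3}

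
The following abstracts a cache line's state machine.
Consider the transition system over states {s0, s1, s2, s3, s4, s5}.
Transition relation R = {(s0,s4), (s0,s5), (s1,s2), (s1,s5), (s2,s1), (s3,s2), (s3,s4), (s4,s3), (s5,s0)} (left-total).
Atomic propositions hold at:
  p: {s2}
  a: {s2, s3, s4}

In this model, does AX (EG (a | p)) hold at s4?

Sat(a | p) = {s2, s3, s4}
EG (a | p): greatest fixpoint, start Z0 = {s2, s3, s4}, keep only states in Sat with some successor in Z. Z1 = {s3, s4}; fixed.
Sat(EG (a | p)) = {s3, s4}
Sat(AX (EG (a | p))) = {s : every successor in {s3, s4}} = {s4}
s4 ∈ Sat(AX (EG (a | p))) = {s4}, so the formula holds at s4.

Yes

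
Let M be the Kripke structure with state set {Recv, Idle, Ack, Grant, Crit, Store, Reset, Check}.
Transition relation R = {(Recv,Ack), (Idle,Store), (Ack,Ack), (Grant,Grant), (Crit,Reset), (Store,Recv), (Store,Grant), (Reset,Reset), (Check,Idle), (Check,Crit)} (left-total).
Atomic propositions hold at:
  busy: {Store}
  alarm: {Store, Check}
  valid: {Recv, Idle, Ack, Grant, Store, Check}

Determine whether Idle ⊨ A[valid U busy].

Yes

A[valid U busy]: least fixpoint, start Z0 = Sat(busy) = {Store}, add states in Sat(valid) with every successor in Z. Z1 = {Idle, Store}; fixed.
Sat(A[valid U busy]) = {Idle, Store}
Idle ∈ Sat(A[valid U busy]) = {Idle, Store}, so the formula holds at Idle.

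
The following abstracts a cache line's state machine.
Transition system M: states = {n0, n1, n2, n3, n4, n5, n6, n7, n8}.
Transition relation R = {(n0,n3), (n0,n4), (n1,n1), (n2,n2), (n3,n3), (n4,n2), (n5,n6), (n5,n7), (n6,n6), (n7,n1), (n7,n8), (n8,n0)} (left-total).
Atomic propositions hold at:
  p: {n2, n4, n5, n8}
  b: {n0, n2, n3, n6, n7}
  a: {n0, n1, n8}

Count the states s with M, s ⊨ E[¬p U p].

Sat(¬p) = {n0, n1, n3, n6, n7}
E[¬p U p]: least fixpoint, start Z0 = Sat(p) = {n2, n4, n5, n8}, add states in Sat(¬p) with some successor in Z. Z1 = {n0, n2, n4, n5, n7, n8}; fixed.
Sat(E[¬p U p]) = {n0, n2, n4, n5, n7, n8}
|Sat(E[¬p U p])| = |{n0, n2, n4, n5, n7, n8}| = 6.

6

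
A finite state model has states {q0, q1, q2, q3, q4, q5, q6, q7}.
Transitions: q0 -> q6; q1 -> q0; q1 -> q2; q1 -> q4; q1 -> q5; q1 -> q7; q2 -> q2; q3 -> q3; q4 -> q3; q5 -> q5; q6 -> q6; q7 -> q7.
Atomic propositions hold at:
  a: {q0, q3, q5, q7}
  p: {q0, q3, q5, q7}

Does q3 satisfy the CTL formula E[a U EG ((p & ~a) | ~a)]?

No

Sat(~a) = {q1, q2, q4, q6}
Sat(p & ~a) = ∅
Sat((p & ~a) | ~a) = {q1, q2, q4, q6}
EG ((p & ~a) | ~a): greatest fixpoint, start Z0 = {q1, q2, q4, q6}, keep only states in Sat with some successor in Z. Z1 = {q1, q2, q6}; fixed.
Sat(EG ((p & ~a) | ~a)) = {q1, q2, q6}
E[a U EG ((p & ~a) | ~a)]: least fixpoint, start Z0 = Sat(EG ((p & ~a) | ~a)) = {q1, q2, q6}, add states in Sat(a) with some successor in Z. Z1 = {q0, q1, q2, q6}; fixed.
Sat(E[a U EG ((p & ~a) | ~a)]) = {q0, q1, q2, q6}
q3 ∉ Sat(E[a U EG ((p & ~a) | ~a)]) = {q0, q1, q2, q6}, so the formula does not hold at q3.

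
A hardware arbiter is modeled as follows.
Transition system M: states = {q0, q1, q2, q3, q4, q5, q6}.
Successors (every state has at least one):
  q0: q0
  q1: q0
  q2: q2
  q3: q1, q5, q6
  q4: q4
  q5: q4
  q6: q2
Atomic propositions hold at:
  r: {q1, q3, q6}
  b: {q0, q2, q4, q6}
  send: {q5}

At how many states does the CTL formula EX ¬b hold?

Sat(¬b) = {q1, q3, q5}
Sat(EX ¬b) = {s : some successor in {q1, q3, q5}} = {q3}
|Sat(EX ¬b)| = |{q3}| = 1.

1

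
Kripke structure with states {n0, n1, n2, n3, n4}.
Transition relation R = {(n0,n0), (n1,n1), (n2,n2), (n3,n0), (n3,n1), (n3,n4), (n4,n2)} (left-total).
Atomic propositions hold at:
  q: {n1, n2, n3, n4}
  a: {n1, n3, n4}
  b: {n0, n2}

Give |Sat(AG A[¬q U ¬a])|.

2

Sat(¬q) = {n0}
Sat(¬a) = {n0, n2}
A[¬q U ¬a]: least fixpoint, start Z0 = Sat(¬a) = {n0, n2}, add states in Sat(¬q) with every successor in Z. Already a fixed point.
Sat(A[¬q U ¬a]) = {n0, n2}
AG A[¬q U ¬a]: greatest fixpoint, start Z0 = {n0, n2}, keep only states in Sat with every successor in Z. Already a fixed point.
Sat(AG A[¬q U ¬a]) = {n0, n2}
|Sat(AG A[¬q U ¬a])| = |{n0, n2}| = 2.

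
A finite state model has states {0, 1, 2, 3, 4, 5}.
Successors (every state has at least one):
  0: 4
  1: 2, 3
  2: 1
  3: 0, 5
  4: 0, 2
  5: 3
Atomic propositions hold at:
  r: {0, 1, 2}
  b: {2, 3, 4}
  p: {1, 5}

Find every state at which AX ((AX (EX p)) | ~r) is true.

{0, 2, 5}

Sat(EX p) = {s : some successor in {1, 5}} = {2, 3}
Sat(AX (EX p)) = {s : every successor in {2, 3}} = {1, 5}
Sat(~r) = {3, 4, 5}
Sat((AX (EX p)) | ~r) = {1, 3, 4, 5}
Sat(AX ((AX (EX p)) | ~r)) = {s : every successor in {1, 3, 4, 5}} = {0, 2, 5}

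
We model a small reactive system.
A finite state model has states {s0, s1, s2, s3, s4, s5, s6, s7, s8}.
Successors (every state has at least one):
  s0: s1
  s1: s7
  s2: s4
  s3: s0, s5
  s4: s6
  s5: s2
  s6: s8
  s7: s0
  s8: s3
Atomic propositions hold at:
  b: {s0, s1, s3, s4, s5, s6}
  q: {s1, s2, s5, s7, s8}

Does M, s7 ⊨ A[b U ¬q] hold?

Sat(¬q) = {s0, s3, s4, s6}
A[b U ¬q]: least fixpoint, start Z0 = Sat(¬q) = {s0, s3, s4, s6}, add states in Sat(b) with every successor in Z. Already a fixed point.
Sat(A[b U ¬q]) = {s0, s3, s4, s6}
s7 ∉ Sat(A[b U ¬q]) = {s0, s3, s4, s6}, so the formula does not hold at s7.

No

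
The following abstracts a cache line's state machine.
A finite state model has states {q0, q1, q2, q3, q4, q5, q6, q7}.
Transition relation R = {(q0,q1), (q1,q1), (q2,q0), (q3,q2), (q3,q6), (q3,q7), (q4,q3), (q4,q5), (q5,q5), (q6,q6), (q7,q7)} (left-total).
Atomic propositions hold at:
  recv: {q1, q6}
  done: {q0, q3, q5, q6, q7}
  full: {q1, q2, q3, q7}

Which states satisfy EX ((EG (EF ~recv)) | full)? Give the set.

Sat(~recv) = {q0, q2, q3, q4, q5, q7}
EF ~recv: least fixpoint, start Z0 = {q0, q2, q3, q4, q5, q7}, add states with some successor in Z. Already a fixed point.
Sat(EF ~recv) = {q0, q2, q3, q4, q5, q7}
EG (EF ~recv): greatest fixpoint, start Z0 = {q0, q2, q3, q4, q5, q7}, keep only states in Sat with some successor in Z. Z1 = {q2, q3, q4, q5, q7}; Z2 = {q3, q4, q5, q7}; fixed.
Sat(EG (EF ~recv)) = {q3, q4, q5, q7}
Sat((EG (EF ~recv)) | full) = {q1, q2, q3, q4, q5, q7}
Sat(EX ((EG (EF ~recv)) | full)) = {s : some successor in {q1, q2, q3, q4, q5, q7}} = {q0, q1, q3, q4, q5, q7}

{q0, q1, q3, q4, q5, q7}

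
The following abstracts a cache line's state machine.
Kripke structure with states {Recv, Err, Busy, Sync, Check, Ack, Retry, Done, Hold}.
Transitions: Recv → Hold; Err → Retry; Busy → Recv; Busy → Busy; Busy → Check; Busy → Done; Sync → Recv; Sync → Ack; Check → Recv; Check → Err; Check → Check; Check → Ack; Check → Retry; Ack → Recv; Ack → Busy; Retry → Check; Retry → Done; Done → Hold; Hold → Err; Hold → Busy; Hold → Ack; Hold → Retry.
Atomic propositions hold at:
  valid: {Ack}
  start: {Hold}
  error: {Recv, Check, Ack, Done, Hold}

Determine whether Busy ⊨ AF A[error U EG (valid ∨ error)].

Sat(valid ∨ error) = {Recv, Check, Ack, Done, Hold}
EG (valid ∨ error): greatest fixpoint, start Z0 = {Recv, Check, Ack, Done, Hold}, keep only states in Sat with some successor in Z. Already a fixed point.
Sat(EG (valid ∨ error)) = {Recv, Check, Ack, Done, Hold}
A[error U EG (valid ∨ error)]: least fixpoint, start Z0 = Sat(EG (valid ∨ error)) = {Recv, Check, Ack, Done, Hold}, add states in Sat(error) with every successor in Z. Already a fixed point.
Sat(A[error U EG (valid ∨ error)]) = {Recv, Check, Ack, Done, Hold}
AF A[error U EG (valid ∨ error)]: least fixpoint, start Z0 = {Recv, Check, Ack, Done, Hold}, add states with every successor in Z. Z1 = {Recv, Sync, Check, Ack, Retry, Done, Hold}; Z2 = {Recv, Err, Sync, Check, Ack, Retry, Done, Hold}; fixed.
Sat(AF A[error U EG (valid ∨ error)]) = {Recv, Err, Sync, Check, Ack, Retry, Done, Hold}
Busy ∉ Sat(AF A[error U EG (valid ∨ error)]) = {Recv, Err, Sync, Check, Ack, Retry, Done, Hold}, so the formula does not hold at Busy.

No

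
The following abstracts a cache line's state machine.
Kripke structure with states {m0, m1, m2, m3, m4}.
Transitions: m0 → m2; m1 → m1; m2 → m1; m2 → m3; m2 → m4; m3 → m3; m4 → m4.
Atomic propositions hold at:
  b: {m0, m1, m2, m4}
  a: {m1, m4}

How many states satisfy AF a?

AF a: least fixpoint, start Z0 = {m1, m4}, add states with every successor in Z. Already a fixed point.
Sat(AF a) = {m1, m4}
|Sat(AF a)| = |{m1, m4}| = 2.

2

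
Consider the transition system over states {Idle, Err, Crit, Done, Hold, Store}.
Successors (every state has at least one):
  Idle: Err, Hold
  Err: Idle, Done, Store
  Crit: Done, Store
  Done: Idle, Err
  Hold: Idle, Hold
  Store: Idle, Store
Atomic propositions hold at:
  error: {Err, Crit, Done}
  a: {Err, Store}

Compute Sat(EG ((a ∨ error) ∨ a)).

{Err, Crit, Done, Store}

Sat(a ∨ error) = {Err, Crit, Done, Store}
Sat((a ∨ error) ∨ a) = {Err, Crit, Done, Store}
EG ((a ∨ error) ∨ a): greatest fixpoint, start Z0 = {Err, Crit, Done, Store}, keep only states in Sat with some successor in Z. Already a fixed point.
Sat(EG ((a ∨ error) ∨ a)) = {Err, Crit, Done, Store}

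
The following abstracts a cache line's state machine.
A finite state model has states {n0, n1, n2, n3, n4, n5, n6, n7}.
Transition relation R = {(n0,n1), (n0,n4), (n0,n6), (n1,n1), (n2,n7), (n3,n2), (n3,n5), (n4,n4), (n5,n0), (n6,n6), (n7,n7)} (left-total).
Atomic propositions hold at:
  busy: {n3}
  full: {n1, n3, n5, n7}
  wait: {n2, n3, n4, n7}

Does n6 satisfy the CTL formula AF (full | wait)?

Sat(full | wait) = {n1, n2, n3, n4, n5, n7}
AF (full | wait): least fixpoint, start Z0 = {n1, n2, n3, n4, n5, n7}, add states with every successor in Z. Already a fixed point.
Sat(AF (full | wait)) = {n1, n2, n3, n4, n5, n7}
n6 ∉ Sat(AF (full | wait)) = {n1, n2, n3, n4, n5, n7}, so the formula does not hold at n6.

No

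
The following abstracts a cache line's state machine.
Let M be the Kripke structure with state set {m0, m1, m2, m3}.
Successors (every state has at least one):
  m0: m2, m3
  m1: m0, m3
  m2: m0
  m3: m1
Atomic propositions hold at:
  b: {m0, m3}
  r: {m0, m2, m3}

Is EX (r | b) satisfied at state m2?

Sat(r | b) = {m0, m2, m3}
Sat(EX (r | b)) = {s : some successor in {m0, m2, m3}} = {m0, m1, m2}
m2 ∈ Sat(EX (r | b)) = {m0, m1, m2}, so the formula holds at m2.

Yes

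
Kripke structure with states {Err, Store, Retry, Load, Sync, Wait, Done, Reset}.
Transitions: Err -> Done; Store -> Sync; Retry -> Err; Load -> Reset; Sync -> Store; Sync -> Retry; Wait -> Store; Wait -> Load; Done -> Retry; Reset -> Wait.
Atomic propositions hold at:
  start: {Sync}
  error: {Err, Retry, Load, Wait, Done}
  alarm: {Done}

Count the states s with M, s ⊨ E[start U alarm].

1

E[start U alarm]: least fixpoint, start Z0 = Sat(alarm) = {Done}, add states in Sat(start) with some successor in Z. Already a fixed point.
Sat(E[start U alarm]) = {Done}
|Sat(E[start U alarm])| = |{Done}| = 1.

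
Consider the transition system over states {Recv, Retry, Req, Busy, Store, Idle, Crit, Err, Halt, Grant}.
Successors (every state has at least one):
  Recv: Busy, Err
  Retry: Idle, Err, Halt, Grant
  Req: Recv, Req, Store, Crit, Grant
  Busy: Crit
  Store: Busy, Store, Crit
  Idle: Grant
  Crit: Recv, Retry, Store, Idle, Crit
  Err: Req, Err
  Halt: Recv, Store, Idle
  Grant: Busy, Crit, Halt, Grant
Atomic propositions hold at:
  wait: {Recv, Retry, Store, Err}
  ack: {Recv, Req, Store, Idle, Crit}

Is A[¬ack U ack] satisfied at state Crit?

Sat(¬ack) = {Retry, Busy, Err, Halt, Grant}
A[¬ack U ack]: least fixpoint, start Z0 = Sat(ack) = {Recv, Req, Store, Idle, Crit}, add states in Sat(¬ack) with every successor in Z. Z1 = {Recv, Req, Busy, Store, Idle, Crit, Halt}; fixed.
Sat(A[¬ack U ack]) = {Recv, Req, Busy, Store, Idle, Crit, Halt}
Crit ∈ Sat(A[¬ack U ack]) = {Recv, Req, Busy, Store, Idle, Crit, Halt}, so the formula holds at Crit.

Yes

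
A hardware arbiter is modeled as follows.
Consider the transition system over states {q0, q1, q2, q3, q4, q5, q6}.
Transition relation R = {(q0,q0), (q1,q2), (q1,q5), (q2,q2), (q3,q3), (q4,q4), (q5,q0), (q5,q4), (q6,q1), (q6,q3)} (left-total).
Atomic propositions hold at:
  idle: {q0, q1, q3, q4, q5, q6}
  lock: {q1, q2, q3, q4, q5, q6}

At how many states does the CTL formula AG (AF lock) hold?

3

AF lock: least fixpoint, start Z0 = {q1, q2, q3, q4, q5, q6}, add states with every successor in Z. Already a fixed point.
Sat(AF lock) = {q1, q2, q3, q4, q5, q6}
AG (AF lock): greatest fixpoint, start Z0 = {q1, q2, q3, q4, q5, q6}, keep only states in Sat with every successor in Z. Z1 = {q1, q2, q3, q4, q6}; Z2 = {q2, q3, q4, q6}; Z3 = {q2, q3, q4}; fixed.
Sat(AG (AF lock)) = {q2, q3, q4}
|Sat(AG (AF lock))| = |{q2, q3, q4}| = 3.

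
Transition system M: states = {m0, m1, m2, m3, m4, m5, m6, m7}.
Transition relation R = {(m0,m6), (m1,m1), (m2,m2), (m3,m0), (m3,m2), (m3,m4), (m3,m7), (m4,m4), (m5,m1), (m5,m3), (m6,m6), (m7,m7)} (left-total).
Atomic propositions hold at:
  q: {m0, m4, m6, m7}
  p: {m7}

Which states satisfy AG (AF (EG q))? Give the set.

{m0, m4, m6, m7}

EG q: greatest fixpoint, start Z0 = {m0, m4, m6, m7}, keep only states in Sat with some successor in Z. Already a fixed point.
Sat(EG q) = {m0, m4, m6, m7}
AF (EG q): least fixpoint, start Z0 = {m0, m4, m6, m7}, add states with every successor in Z. Already a fixed point.
Sat(AF (EG q)) = {m0, m4, m6, m7}
AG (AF (EG q)): greatest fixpoint, start Z0 = {m0, m4, m6, m7}, keep only states in Sat with every successor in Z. Already a fixed point.
Sat(AG (AF (EG q))) = {m0, m4, m6, m7}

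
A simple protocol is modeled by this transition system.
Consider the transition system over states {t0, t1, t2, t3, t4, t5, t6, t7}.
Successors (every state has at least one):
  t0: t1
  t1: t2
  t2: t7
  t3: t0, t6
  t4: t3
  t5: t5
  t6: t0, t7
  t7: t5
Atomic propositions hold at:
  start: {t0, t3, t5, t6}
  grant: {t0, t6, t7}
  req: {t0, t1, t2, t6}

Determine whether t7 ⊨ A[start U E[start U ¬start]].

Sat(¬start) = {t1, t2, t4, t7}
E[start U ¬start]: least fixpoint, start Z0 = Sat(¬start) = {t1, t2, t4, t7}, add states in Sat(start) with some successor in Z. Z1 = {t0, t1, t2, t4, t6, t7}; Z2 = {t0, t1, t2, t3, t4, t6, t7}; fixed.
Sat(E[start U ¬start]) = {t0, t1, t2, t3, t4, t6, t7}
A[start U E[start U ¬start]]: least fixpoint, start Z0 = Sat(E[start U ¬start]) = {t0, t1, t2, t3, t4, t6, t7}, add states in Sat(start) with every successor in Z. Already a fixed point.
Sat(A[start U E[start U ¬start]]) = {t0, t1, t2, t3, t4, t6, t7}
t7 ∈ Sat(A[start U E[start U ¬start]]) = {t0, t1, t2, t3, t4, t6, t7}, so the formula holds at t7.

Yes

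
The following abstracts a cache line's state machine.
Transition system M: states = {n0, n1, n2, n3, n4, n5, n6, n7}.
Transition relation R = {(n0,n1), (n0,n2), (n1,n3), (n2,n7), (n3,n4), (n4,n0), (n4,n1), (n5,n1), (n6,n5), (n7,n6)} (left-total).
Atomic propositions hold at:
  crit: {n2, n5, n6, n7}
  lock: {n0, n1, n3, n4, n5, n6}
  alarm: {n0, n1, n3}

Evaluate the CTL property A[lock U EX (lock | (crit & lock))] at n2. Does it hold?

No

Sat(crit & lock) = {n5, n6}
Sat(lock | (crit & lock)) = {n0, n1, n3, n4, n5, n6}
Sat(EX (lock | (crit & lock))) = {s : some successor in {n0, n1, n3, n4, n5, n6}} = {n0, n1, n3, n4, n5, n6, n7}
A[lock U EX (lock | (crit & lock))]: least fixpoint, start Z0 = Sat(EX (lock | (crit & lock))) = {n0, n1, n3, n4, n5, n6, n7}, add states in Sat(lock) with every successor in Z. Already a fixed point.
Sat(A[lock U EX (lock | (crit & lock))]) = {n0, n1, n3, n4, n5, n6, n7}
n2 ∉ Sat(A[lock U EX (lock | (crit & lock))]) = {n0, n1, n3, n4, n5, n6, n7}, so the formula does not hold at n2.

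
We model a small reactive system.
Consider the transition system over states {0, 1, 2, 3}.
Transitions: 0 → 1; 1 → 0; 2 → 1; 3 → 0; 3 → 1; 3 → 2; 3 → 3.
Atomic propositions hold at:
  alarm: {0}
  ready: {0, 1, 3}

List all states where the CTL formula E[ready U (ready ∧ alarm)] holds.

Sat(ready ∧ alarm) = {0}
E[ready U (ready ∧ alarm)]: least fixpoint, start Z0 = Sat((ready ∧ alarm)) = {0}, add states in Sat(ready) with some successor in Z. Z1 = {0, 1, 3}; fixed.
Sat(E[ready U (ready ∧ alarm)]) = {0, 1, 3}

{0, 1, 3}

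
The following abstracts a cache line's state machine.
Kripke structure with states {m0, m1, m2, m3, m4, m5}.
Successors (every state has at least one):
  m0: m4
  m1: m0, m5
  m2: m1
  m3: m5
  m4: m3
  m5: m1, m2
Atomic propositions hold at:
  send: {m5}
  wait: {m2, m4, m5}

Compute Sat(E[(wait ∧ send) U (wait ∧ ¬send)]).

Sat(wait ∧ send) = {m5}
Sat(¬send) = {m0, m1, m2, m3, m4}
Sat(wait ∧ ¬send) = {m2, m4}
E[(wait ∧ send) U (wait ∧ ¬send)]: least fixpoint, start Z0 = Sat((wait ∧ ¬send)) = {m2, m4}, add states in Sat(wait ∧ send) with some successor in Z. Z1 = {m2, m4, m5}; fixed.
Sat(E[(wait ∧ send) U (wait ∧ ¬send)]) = {m2, m4, m5}

{m2, m4, m5}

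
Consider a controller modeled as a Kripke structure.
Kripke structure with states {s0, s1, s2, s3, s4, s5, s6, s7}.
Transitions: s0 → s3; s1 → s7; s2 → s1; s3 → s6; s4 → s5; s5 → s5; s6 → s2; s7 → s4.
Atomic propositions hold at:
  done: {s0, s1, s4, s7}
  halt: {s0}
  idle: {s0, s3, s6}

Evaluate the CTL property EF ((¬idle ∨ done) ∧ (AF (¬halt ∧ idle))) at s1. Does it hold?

No

Sat(¬idle) = {s1, s2, s4, s5, s7}
Sat(¬idle ∨ done) = {s0, s1, s2, s4, s5, s7}
Sat(¬halt) = {s1, s2, s3, s4, s5, s6, s7}
Sat(¬halt ∧ idle) = {s3, s6}
AF (¬halt ∧ idle): least fixpoint, start Z0 = {s3, s6}, add states with every successor in Z. Z1 = {s0, s3, s6}; fixed.
Sat(AF (¬halt ∧ idle)) = {s0, s3, s6}
Sat((¬idle ∨ done) ∧ (AF (¬halt ∧ idle))) = {s0}
EF ((¬idle ∨ done) ∧ (AF (¬halt ∧ idle))): least fixpoint, start Z0 = {s0}, add states with some successor in Z. Already a fixed point.
Sat(EF ((¬idle ∨ done) ∧ (AF (¬halt ∧ idle)))) = {s0}
s1 ∉ Sat(EF ((¬idle ∨ done) ∧ (AF (¬halt ∧ idle)))) = {s0}, so the formula does not hold at s1.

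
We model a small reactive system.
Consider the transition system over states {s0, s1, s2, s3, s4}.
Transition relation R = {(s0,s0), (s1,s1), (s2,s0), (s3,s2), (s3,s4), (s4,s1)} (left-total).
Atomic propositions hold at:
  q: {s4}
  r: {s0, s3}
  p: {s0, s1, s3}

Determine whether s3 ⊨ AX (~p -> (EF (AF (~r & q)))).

Sat(~p) = {s2, s4}
Sat(~r) = {s1, s2, s4}
Sat(~r & q) = {s4}
AF (~r & q): least fixpoint, start Z0 = {s4}, add states with every successor in Z. Already a fixed point.
Sat(AF (~r & q)) = {s4}
EF (AF (~r & q)): least fixpoint, start Z0 = {s4}, add states with some successor in Z. Z1 = {s3, s4}; fixed.
Sat(EF (AF (~r & q))) = {s3, s4}
Sat(~p -> (EF (AF (~r & q)))) = {s0, s1, s3, s4}
Sat(AX (~p -> (EF (AF (~r & q))))) = {s : every successor in {s0, s1, s3, s4}} = {s0, s1, s2, s4}
s3 ∉ Sat(AX (~p -> (EF (AF (~r & q))))) = {s0, s1, s2, s4}, so the formula does not hold at s3.

No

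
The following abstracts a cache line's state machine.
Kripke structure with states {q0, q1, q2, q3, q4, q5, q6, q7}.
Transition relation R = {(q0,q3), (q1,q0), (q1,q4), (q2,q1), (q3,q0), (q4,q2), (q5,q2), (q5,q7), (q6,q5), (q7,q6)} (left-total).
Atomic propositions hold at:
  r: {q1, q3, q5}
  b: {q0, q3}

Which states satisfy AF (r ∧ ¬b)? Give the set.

Sat(¬b) = {q1, q2, q4, q5, q6, q7}
Sat(r ∧ ¬b) = {q1, q5}
AF (r ∧ ¬b): least fixpoint, start Z0 = {q1, q5}, add states with every successor in Z. Z1 = {q1, q2, q5, q6}; Z2 = {q1, q2, q4, q5, q6, q7}; fixed.
Sat(AF (r ∧ ¬b)) = {q1, q2, q4, q5, q6, q7}

{q1, q2, q4, q5, q6, q7}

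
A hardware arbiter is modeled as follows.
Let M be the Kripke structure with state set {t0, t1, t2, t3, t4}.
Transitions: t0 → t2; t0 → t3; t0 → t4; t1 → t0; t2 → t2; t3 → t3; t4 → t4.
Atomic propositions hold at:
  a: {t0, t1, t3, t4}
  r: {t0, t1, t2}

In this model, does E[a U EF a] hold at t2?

EF a: least fixpoint, start Z0 = {t0, t1, t3, t4}, add states with some successor in Z. Already a fixed point.
Sat(EF a) = {t0, t1, t3, t4}
E[a U EF a]: least fixpoint, start Z0 = Sat(EF a) = {t0, t1, t3, t4}, add states in Sat(a) with some successor in Z. Already a fixed point.
Sat(E[a U EF a]) = {t0, t1, t3, t4}
t2 ∉ Sat(E[a U EF a]) = {t0, t1, t3, t4}, so the formula does not hold at t2.

No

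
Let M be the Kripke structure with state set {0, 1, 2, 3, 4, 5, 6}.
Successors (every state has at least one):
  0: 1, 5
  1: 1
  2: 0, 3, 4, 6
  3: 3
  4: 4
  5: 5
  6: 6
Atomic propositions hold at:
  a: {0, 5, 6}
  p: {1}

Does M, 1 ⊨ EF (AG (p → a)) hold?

Sat(p → a) = {0, 2, 3, 4, 5, 6}
AG (p → a): greatest fixpoint, start Z0 = {0, 2, 3, 4, 5, 6}, keep only states in Sat with every successor in Z. Z1 = {2, 3, 4, 5, 6}; Z2 = {3, 4, 5, 6}; fixed.
Sat(AG (p → a)) = {3, 4, 5, 6}
EF (AG (p → a)): least fixpoint, start Z0 = {3, 4, 5, 6}, add states with some successor in Z. Z1 = {0, 2, 3, 4, 5, 6}; fixed.
Sat(EF (AG (p → a))) = {0, 2, 3, 4, 5, 6}
1 ∉ Sat(EF (AG (p → a))) = {0, 2, 3, 4, 5, 6}, so the formula does not hold at 1.

No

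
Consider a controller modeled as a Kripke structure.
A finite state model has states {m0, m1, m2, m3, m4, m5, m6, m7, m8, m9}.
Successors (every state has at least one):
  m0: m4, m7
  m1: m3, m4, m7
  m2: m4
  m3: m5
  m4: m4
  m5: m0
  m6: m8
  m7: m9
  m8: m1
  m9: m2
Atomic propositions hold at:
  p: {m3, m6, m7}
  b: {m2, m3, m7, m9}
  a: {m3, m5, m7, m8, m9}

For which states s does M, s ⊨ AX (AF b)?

{m7, m9}

AF b: least fixpoint, start Z0 = {m2, m3, m7, m9}, add states with every successor in Z. Already a fixed point.
Sat(AF b) = {m2, m3, m7, m9}
Sat(AX (AF b)) = {s : every successor in {m2, m3, m7, m9}} = {m7, m9}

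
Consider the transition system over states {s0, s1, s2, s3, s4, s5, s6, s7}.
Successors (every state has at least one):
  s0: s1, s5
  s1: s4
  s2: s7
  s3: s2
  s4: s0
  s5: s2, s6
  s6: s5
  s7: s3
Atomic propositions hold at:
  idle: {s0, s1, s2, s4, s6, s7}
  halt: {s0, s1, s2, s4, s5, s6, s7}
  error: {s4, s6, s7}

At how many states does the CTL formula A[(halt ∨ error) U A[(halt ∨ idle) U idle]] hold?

7

Sat(halt ∨ error) = {s0, s1, s2, s4, s5, s6, s7}
Sat(halt ∨ idle) = {s0, s1, s2, s4, s5, s6, s7}
A[(halt ∨ idle) U idle]: least fixpoint, start Z0 = Sat(idle) = {s0, s1, s2, s4, s6, s7}, add states in Sat(halt ∨ idle) with every successor in Z. Z1 = {s0, s1, s2, s4, s5, s6, s7}; fixed.
Sat(A[(halt ∨ idle) U idle]) = {s0, s1, s2, s4, s5, s6, s7}
A[(halt ∨ error) U A[(halt ∨ idle) U idle]]: least fixpoint, start Z0 = Sat(A[(halt ∨ idle) U idle]) = {s0, s1, s2, s4, s5, s6, s7}, add states in Sat(halt ∨ error) with every successor in Z. Already a fixed point.
Sat(A[(halt ∨ error) U A[(halt ∨ idle) U idle]]) = {s0, s1, s2, s4, s5, s6, s7}
|Sat(A[(halt ∨ error) U A[(halt ∨ idle) U idle]])| = |{s0, s1, s2, s4, s5, s6, s7}| = 7.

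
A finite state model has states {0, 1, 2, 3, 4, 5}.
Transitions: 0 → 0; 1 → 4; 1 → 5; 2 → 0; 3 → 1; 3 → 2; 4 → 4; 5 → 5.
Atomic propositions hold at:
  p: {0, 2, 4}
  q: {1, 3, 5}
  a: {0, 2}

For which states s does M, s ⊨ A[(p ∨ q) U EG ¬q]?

{0, 2, 4}

Sat(p ∨ q) = {0, 1, 2, 3, 4, 5}
Sat(¬q) = {0, 2, 4}
EG ¬q: greatest fixpoint, start Z0 = {0, 2, 4}, keep only states in Sat with some successor in Z. Already a fixed point.
Sat(EG ¬q) = {0, 2, 4}
A[(p ∨ q) U EG ¬q]: least fixpoint, start Z0 = Sat(EG ¬q) = {0, 2, 4}, add states in Sat(p ∨ q) with every successor in Z. Already a fixed point.
Sat(A[(p ∨ q) U EG ¬q]) = {0, 2, 4}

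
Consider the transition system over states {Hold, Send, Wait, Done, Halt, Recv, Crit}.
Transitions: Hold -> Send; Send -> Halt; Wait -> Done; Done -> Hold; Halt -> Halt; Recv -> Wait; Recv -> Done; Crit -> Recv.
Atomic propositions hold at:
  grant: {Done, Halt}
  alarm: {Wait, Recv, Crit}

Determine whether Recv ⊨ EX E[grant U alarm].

Yes

E[grant U alarm]: least fixpoint, start Z0 = Sat(alarm) = {Wait, Recv, Crit}, add states in Sat(grant) with some successor in Z. Already a fixed point.
Sat(E[grant U alarm]) = {Wait, Recv, Crit}
Sat(EX E[grant U alarm]) = {s : some successor in {Wait, Recv, Crit}} = {Recv, Crit}
Recv ∈ Sat(EX E[grant U alarm]) = {Recv, Crit}, so the formula holds at Recv.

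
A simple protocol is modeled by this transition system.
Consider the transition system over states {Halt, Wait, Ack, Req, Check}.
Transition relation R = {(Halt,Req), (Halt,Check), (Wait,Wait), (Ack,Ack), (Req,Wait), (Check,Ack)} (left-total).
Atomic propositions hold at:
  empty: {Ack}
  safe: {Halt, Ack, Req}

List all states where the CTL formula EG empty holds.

{Ack}

EG empty: greatest fixpoint, start Z0 = {Ack}, keep only states in Sat with some successor in Z. Already a fixed point.
Sat(EG empty) = {Ack}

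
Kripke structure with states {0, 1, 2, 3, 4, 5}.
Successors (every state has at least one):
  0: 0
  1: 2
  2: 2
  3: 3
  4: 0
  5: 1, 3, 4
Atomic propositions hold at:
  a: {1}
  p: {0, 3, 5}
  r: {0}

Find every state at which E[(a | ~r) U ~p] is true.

Sat(~r) = {1, 2, 3, 4, 5}
Sat(a | ~r) = {1, 2, 3, 4, 5}
Sat(~p) = {1, 2, 4}
E[(a | ~r) U ~p]: least fixpoint, start Z0 = Sat(~p) = {1, 2, 4}, add states in Sat(a | ~r) with some successor in Z. Z1 = {1, 2, 4, 5}; fixed.
Sat(E[(a | ~r) U ~p]) = {1, 2, 4, 5}

{1, 2, 4, 5}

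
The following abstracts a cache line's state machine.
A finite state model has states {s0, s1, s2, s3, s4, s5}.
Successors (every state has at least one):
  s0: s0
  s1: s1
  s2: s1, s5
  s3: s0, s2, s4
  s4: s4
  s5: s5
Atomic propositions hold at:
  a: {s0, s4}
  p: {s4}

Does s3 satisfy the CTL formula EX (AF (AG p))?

AG p: greatest fixpoint, start Z0 = {s4}, keep only states in Sat with every successor in Z. Already a fixed point.
Sat(AG p) = {s4}
AF (AG p): least fixpoint, start Z0 = {s4}, add states with every successor in Z. Already a fixed point.
Sat(AF (AG p)) = {s4}
Sat(EX (AF (AG p))) = {s : some successor in {s4}} = {s3, s4}
s3 ∈ Sat(EX (AF (AG p))) = {s3, s4}, so the formula holds at s3.

Yes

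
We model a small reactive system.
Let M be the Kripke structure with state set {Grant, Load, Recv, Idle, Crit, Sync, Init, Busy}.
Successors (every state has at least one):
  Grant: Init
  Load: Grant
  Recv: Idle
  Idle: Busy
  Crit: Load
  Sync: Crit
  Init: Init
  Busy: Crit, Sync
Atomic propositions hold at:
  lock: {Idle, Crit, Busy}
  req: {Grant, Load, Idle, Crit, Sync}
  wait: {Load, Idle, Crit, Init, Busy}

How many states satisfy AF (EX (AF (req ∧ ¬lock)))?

Sat(¬lock) = {Grant, Load, Recv, Sync, Init}
Sat(req ∧ ¬lock) = {Grant, Load, Sync}
AF (req ∧ ¬lock): least fixpoint, start Z0 = {Grant, Load, Sync}, add states with every successor in Z. Z1 = {Grant, Load, Crit, Sync}; Z2 = {Grant, Load, Crit, Sync, Busy}; Z3 = {Grant, Load, Idle, Crit, Sync, Busy}; Z4 = {Grant, Load, Recv, Idle, Crit, Sync, Busy}; fixed.
Sat(AF (req ∧ ¬lock)) = {Grant, Load, Recv, Idle, Crit, Sync, Busy}
Sat(EX (AF (req ∧ ¬lock))) = {s : some successor in {Grant, Load, Recv, Idle, Crit, Sync, Busy}} = {Load, Recv, Idle, Crit, Sync, Busy}
AF (EX (AF (req ∧ ¬lock))): least fixpoint, start Z0 = {Load, Recv, Idle, Crit, Sync, Busy}, add states with every successor in Z. Already a fixed point.
Sat(AF (EX (AF (req ∧ ¬lock)))) = {Load, Recv, Idle, Crit, Sync, Busy}
|Sat(AF (EX (AF (req ∧ ¬lock))))| = |{Load, Recv, Idle, Crit, Sync, Busy}| = 6.

6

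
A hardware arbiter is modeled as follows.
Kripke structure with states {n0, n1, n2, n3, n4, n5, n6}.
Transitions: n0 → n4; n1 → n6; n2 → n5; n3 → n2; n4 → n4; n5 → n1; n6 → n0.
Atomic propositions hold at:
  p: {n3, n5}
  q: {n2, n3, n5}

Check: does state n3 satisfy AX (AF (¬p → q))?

Sat(¬p) = {n0, n1, n2, n4, n6}
Sat(¬p → q) = {n2, n3, n5}
AF (¬p → q): least fixpoint, start Z0 = {n2, n3, n5}, add states with every successor in Z. Already a fixed point.
Sat(AF (¬p → q)) = {n2, n3, n5}
Sat(AX (AF (¬p → q))) = {s : every successor in {n2, n3, n5}} = {n2, n3}
n3 ∈ Sat(AX (AF (¬p → q))) = {n2, n3}, so the formula holds at n3.

Yes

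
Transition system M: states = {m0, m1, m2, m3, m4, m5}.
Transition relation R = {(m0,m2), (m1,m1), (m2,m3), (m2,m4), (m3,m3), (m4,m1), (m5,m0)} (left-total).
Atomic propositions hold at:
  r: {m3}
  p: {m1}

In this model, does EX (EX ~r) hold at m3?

No

Sat(~r) = {m0, m1, m2, m4, m5}
Sat(EX ~r) = {s : some successor in {m0, m1, m2, m4, m5}} = {m0, m1, m2, m4, m5}
Sat(EX (EX ~r)) = {s : some successor in {m0, m1, m2, m4, m5}} = {m0, m1, m2, m4, m5}
m3 ∉ Sat(EX (EX ~r)) = {m0, m1, m2, m4, m5}, so the formula does not hold at m3.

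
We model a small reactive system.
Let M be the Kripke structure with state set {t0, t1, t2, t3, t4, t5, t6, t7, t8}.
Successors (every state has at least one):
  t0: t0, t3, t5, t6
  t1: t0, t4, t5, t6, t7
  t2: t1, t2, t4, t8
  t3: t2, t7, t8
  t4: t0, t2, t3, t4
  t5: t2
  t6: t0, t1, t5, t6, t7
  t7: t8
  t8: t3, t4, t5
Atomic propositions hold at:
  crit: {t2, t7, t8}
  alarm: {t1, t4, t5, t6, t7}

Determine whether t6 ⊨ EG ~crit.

Yes

Sat(~crit) = {t0, t1, t3, t4, t5, t6}
EG ~crit: greatest fixpoint, start Z0 = {t0, t1, t3, t4, t5, t6}, keep only states in Sat with some successor in Z. Z1 = {t0, t1, t4, t6}; fixed.
Sat(EG ~crit) = {t0, t1, t4, t6}
t6 ∈ Sat(EG ~crit) = {t0, t1, t4, t6}, so the formula holds at t6.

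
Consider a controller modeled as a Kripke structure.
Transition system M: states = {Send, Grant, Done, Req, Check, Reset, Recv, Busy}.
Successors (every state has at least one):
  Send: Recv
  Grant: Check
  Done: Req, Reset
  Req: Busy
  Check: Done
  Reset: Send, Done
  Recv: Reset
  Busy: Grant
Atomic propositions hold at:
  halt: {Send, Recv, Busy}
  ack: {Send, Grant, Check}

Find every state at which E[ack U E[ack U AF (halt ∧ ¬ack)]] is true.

{Send, Req, Recv, Busy}

Sat(¬ack) = {Done, Req, Reset, Recv, Busy}
Sat(halt ∧ ¬ack) = {Recv, Busy}
AF (halt ∧ ¬ack): least fixpoint, start Z0 = {Recv, Busy}, add states with every successor in Z. Z1 = {Send, Req, Recv, Busy}; fixed.
Sat(AF (halt ∧ ¬ack)) = {Send, Req, Recv, Busy}
E[ack U AF (halt ∧ ¬ack)]: least fixpoint, start Z0 = Sat(AF (halt ∧ ¬ack)) = {Send, Req, Recv, Busy}, add states in Sat(ack) with some successor in Z. Already a fixed point.
Sat(E[ack U AF (halt ∧ ¬ack)]) = {Send, Req, Recv, Busy}
E[ack U E[ack U AF (halt ∧ ¬ack)]]: least fixpoint, start Z0 = Sat(E[ack U AF (halt ∧ ¬ack)]) = {Send, Req, Recv, Busy}, add states in Sat(ack) with some successor in Z. Already a fixed point.
Sat(E[ack U E[ack U AF (halt ∧ ¬ack)]]) = {Send, Req, Recv, Busy}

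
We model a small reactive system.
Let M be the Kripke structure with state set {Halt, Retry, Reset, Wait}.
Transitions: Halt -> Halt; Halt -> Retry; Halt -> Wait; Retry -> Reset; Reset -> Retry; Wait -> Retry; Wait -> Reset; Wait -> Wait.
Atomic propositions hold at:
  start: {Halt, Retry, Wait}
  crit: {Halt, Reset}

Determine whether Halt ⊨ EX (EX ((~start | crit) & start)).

Sat(~start) = {Reset}
Sat(~start | crit) = {Halt, Reset}
Sat((~start | crit) & start) = {Halt}
Sat(EX ((~start | crit) & start)) = {s : some successor in {Halt}} = {Halt}
Sat(EX (EX ((~start | crit) & start))) = {s : some successor in {Halt}} = {Halt}
Halt ∈ Sat(EX (EX ((~start | crit) & start))) = {Halt}, so the formula holds at Halt.

Yes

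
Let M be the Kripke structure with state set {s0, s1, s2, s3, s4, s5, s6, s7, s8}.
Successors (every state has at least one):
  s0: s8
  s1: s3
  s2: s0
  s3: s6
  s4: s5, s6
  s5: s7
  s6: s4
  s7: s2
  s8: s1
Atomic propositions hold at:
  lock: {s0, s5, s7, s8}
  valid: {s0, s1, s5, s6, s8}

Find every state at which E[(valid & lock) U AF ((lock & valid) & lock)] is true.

Sat(valid & lock) = {s0, s5, s8}
Sat(lock & valid) = {s0, s5, s8}
Sat((lock & valid) & lock) = {s0, s5, s8}
AF ((lock & valid) & lock): least fixpoint, start Z0 = {s0, s5, s8}, add states with every successor in Z. Z1 = {s0, s2, s5, s8}; Z2 = {s0, s2, s5, s7, s8}; fixed.
Sat(AF ((lock & valid) & lock)) = {s0, s2, s5, s7, s8}
E[(valid & lock) U AF ((lock & valid) & lock)]: least fixpoint, start Z0 = Sat(AF ((lock & valid) & lock)) = {s0, s2, s5, s7, s8}, add states in Sat(valid & lock) with some successor in Z. Already a fixed point.
Sat(E[(valid & lock) U AF ((lock & valid) & lock)]) = {s0, s2, s5, s7, s8}

{s0, s2, s5, s7, s8}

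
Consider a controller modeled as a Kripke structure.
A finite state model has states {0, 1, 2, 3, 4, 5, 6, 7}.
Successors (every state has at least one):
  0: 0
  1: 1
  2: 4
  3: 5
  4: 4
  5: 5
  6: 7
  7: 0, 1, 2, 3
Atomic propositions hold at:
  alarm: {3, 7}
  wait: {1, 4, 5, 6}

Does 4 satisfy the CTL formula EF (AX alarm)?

No

Sat(AX alarm) = {s : every successor in {3, 7}} = {6}
EF (AX alarm): least fixpoint, start Z0 = {6}, add states with some successor in Z. Already a fixed point.
Sat(EF (AX alarm)) = {6}
4 ∉ Sat(EF (AX alarm)) = {6}, so the formula does not hold at 4.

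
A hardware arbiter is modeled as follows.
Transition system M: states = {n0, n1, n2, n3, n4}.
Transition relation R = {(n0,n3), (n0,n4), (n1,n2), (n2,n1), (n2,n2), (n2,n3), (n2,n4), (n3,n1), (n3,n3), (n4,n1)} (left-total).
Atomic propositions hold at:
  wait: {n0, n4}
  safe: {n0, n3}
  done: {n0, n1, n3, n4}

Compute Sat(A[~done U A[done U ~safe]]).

Sat(~done) = {n2}
Sat(~safe) = {n1, n2, n4}
A[done U ~safe]: least fixpoint, start Z0 = Sat(~safe) = {n1, n2, n4}, add states in Sat(done) with every successor in Z. Already a fixed point.
Sat(A[done U ~safe]) = {n1, n2, n4}
A[~done U A[done U ~safe]]: least fixpoint, start Z0 = Sat(A[done U ~safe]) = {n1, n2, n4}, add states in Sat(~done) with every successor in Z. Already a fixed point.
Sat(A[~done U A[done U ~safe]]) = {n1, n2, n4}

{n1, n2, n4}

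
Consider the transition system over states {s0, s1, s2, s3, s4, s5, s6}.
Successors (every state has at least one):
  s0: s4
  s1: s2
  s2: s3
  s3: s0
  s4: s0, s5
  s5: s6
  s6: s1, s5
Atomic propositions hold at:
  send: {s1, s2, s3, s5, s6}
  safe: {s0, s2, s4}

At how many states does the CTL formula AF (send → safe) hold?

5

Sat(send → safe) = {s0, s2, s4}
AF (send → safe): least fixpoint, start Z0 = {s0, s2, s4}, add states with every successor in Z. Z1 = {s0, s1, s2, s3, s4}; fixed.
Sat(AF (send → safe)) = {s0, s1, s2, s3, s4}
|Sat(AF (send → safe))| = |{s0, s1, s2, s3, s4}| = 5.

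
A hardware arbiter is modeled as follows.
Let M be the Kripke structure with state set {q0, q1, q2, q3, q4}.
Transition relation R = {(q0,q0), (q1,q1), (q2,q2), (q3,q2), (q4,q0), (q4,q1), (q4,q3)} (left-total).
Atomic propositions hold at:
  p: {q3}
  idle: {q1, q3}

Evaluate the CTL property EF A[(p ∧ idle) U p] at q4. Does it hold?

Sat(p ∧ idle) = {q3}
A[(p ∧ idle) U p]: least fixpoint, start Z0 = Sat(p) = {q3}, add states in Sat(p ∧ idle) with every successor in Z. Already a fixed point.
Sat(A[(p ∧ idle) U p]) = {q3}
EF A[(p ∧ idle) U p]: least fixpoint, start Z0 = {q3}, add states with some successor in Z. Z1 = {q3, q4}; fixed.
Sat(EF A[(p ∧ idle) U p]) = {q3, q4}
q4 ∈ Sat(EF A[(p ∧ idle) U p]) = {q3, q4}, so the formula holds at q4.

Yes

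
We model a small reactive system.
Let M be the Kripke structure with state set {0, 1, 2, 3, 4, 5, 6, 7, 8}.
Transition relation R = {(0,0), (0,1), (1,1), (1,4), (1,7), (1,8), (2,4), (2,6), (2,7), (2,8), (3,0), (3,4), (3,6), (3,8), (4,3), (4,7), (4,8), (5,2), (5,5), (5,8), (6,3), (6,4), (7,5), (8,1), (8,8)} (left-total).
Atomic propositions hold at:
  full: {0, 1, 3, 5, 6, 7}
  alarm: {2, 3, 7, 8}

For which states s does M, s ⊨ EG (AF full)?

{0, 1, 3, 5, 6, 7}

AF full: least fixpoint, start Z0 = {0, 1, 3, 5, 6, 7}, add states with every successor in Z. Already a fixed point.
Sat(AF full) = {0, 1, 3, 5, 6, 7}
EG (AF full): greatest fixpoint, start Z0 = {0, 1, 3, 5, 6, 7}, keep only states in Sat with some successor in Z. Already a fixed point.
Sat(EG (AF full)) = {0, 1, 3, 5, 6, 7}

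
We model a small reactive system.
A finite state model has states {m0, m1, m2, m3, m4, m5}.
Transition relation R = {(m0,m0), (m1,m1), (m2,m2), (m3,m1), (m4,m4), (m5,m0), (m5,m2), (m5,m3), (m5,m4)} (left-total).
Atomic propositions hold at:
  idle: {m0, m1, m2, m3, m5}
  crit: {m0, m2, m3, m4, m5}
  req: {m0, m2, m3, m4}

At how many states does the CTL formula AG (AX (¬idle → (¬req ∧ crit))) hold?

4

Sat(¬idle) = {m4}
Sat(¬req) = {m1, m5}
Sat(¬req ∧ crit) = {m5}
Sat(¬idle → (¬req ∧ crit)) = {m0, m1, m2, m3, m5}
Sat(AX (¬idle → (¬req ∧ crit))) = {s : every successor in {m0, m1, m2, m3, m5}} = {m0, m1, m2, m3}
AG (AX (¬idle → (¬req ∧ crit))): greatest fixpoint, start Z0 = {m0, m1, m2, m3}, keep only states in Sat with every successor in Z. Already a fixed point.
Sat(AG (AX (¬idle → (¬req ∧ crit)))) = {m0, m1, m2, m3}
|Sat(AG (AX (¬idle → (¬req ∧ crit))))| = |{m0, m1, m2, m3}| = 4.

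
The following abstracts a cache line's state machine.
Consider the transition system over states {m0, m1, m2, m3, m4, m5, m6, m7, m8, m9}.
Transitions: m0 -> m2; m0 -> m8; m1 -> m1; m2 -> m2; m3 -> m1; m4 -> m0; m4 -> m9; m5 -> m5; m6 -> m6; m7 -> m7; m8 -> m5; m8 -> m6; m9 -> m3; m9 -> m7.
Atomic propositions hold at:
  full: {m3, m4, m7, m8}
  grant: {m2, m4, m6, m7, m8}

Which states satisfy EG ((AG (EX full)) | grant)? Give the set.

{m2, m6, m7, m8}

Sat(EX full) = {s : some successor in {m3, m4, m7, m8}} = {m0, m7, m9}
AG (EX full): greatest fixpoint, start Z0 = {m0, m7, m9}, keep only states in Sat with every successor in Z. Z1 = {m7}; fixed.
Sat(AG (EX full)) = {m7}
Sat((AG (EX full)) | grant) = {m2, m4, m6, m7, m8}
EG ((AG (EX full)) | grant): greatest fixpoint, start Z0 = {m2, m4, m6, m7, m8}, keep only states in Sat with some successor in Z. Z1 = {m2, m6, m7, m8}; fixed.
Sat(EG ((AG (EX full)) | grant)) = {m2, m6, m7, m8}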